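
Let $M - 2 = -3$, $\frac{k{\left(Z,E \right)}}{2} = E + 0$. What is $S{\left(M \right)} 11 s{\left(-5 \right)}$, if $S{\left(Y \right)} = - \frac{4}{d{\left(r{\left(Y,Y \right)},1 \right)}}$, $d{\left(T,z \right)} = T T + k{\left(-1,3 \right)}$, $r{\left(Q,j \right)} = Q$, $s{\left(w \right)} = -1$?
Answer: $\frac{44}{7} \approx 6.2857$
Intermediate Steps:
$k{\left(Z,E \right)} = 2 E$ ($k{\left(Z,E \right)} = 2 \left(E + 0\right) = 2 E$)
$M = -1$ ($M = 2 - 3 = -1$)
$d{\left(T,z \right)} = 6 + T^{2}$ ($d{\left(T,z \right)} = T T + 2 \cdot 3 = T^{2} + 6 = 6 + T^{2}$)
$S{\left(Y \right)} = - \frac{4}{6 + Y^{2}}$
$S{\left(M \right)} 11 s{\left(-5 \right)} = - \frac{4}{6 + \left(-1\right)^{2}} \cdot 11 \left(-1\right) = - \frac{4}{6 + 1} \cdot 11 \left(-1\right) = - \frac{4}{7} \cdot 11 \left(-1\right) = \left(-4\right) \frac{1}{7} \cdot 11 \left(-1\right) = \left(- \frac{4}{7}\right) 11 \left(-1\right) = \left(- \frac{44}{7}\right) \left(-1\right) = \frac{44}{7}$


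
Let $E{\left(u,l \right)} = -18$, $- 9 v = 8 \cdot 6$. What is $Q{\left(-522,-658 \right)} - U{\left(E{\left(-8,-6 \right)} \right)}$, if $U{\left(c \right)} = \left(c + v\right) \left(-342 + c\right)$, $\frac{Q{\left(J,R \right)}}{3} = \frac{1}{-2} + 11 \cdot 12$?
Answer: $- \frac{16011}{2} \approx -8005.5$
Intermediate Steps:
$v = - \frac{16}{3}$ ($v = - \frac{8 \cdot 6}{9} = \left(- \frac{1}{9}\right) 48 = - \frac{16}{3} \approx -5.3333$)
$Q{\left(J,R \right)} = \frac{789}{2}$ ($Q{\left(J,R \right)} = 3 \left(\frac{1}{-2} + 11 \cdot 12\right) = 3 \left(- \frac{1}{2} + 132\right) = 3 \cdot \frac{263}{2} = \frac{789}{2}$)
$U{\left(c \right)} = \left(-342 + c\right) \left(- \frac{16}{3} + c\right)$ ($U{\left(c \right)} = \left(c - \frac{16}{3}\right) \left(-342 + c\right) = \left(- \frac{16}{3} + c\right) \left(-342 + c\right) = \left(-342 + c\right) \left(- \frac{16}{3} + c\right)$)
$Q{\left(-522,-658 \right)} - U{\left(E{\left(-8,-6 \right)} \right)} = \frac{789}{2} - \left(1824 + \left(-18\right)^{2} - -6252\right) = \frac{789}{2} - \left(1824 + 324 + 6252\right) = \frac{789}{2} - 8400 = - \frac{16011}{2}$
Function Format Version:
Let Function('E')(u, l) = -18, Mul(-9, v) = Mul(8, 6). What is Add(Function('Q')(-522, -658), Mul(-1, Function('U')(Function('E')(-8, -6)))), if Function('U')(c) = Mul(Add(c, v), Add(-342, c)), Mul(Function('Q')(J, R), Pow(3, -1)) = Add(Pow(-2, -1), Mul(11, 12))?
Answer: Rational(-16011, 2) ≈ -8005.5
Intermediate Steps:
v = Rational(-16, 3) (v = Mul(Rational(-1, 9), Mul(8, 6)) = Mul(Rational(-1, 9), 48) = Rational(-16, 3) ≈ -5.3333)
Function('Q')(J, R) = Rational(789, 2) (Function('Q')(J, R) = Mul(3, Add(Pow(-2, -1), Mul(11, 12))) = Mul(3, Add(Rational(-1, 2), 132)) = Mul(3, Rational(263, 2)) = Rational(789, 2))
Function('U')(c) = Mul(Add(-342, c), Add(Rational(-16, 3), c)) (Function('U')(c) = Mul(Add(c, Rational(-16, 3)), Add(-342, c)) = Mul(Add(Rational(-16, 3), c), Add(-342, c)) = Mul(Add(-342, c), Add(Rational(-16, 3), c)))
Add(Function('Q')(-522, -658), Mul(-1, Function('U')(Function('E')(-8, -6)))) = Add(Rational(789, 2), Mul(-1, Add(1824, Pow(-18, 2), Mul(Rational(-1042, 3), -18)))) = Add(Rational(789, 2), Mul(-1, Add(1824, 324, 6252))) = Add(Rational(789, 2), Mul(-1, 8400)) = Add(Rational(789, 2), -8400) = Rational(-16011, 2)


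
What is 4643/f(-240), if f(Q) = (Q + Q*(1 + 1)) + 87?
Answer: -4643/633 ≈ -7.3349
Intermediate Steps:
f(Q) = 87 + 3*Q (f(Q) = (Q + Q*2) + 87 = (Q + 2*Q) + 87 = 3*Q + 87 = 87 + 3*Q)
4643/f(-240) = 4643/(87 + 3*(-240)) = 4643/(87 - 720) = 4643/(-633) = 4643*(-1/633) = -4643/633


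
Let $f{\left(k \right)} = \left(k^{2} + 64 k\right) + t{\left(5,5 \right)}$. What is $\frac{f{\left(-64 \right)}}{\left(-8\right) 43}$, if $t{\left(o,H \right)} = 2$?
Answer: $- \frac{1}{172} \approx -0.005814$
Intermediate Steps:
$f{\left(k \right)} = 2 + k^{2} + 64 k$ ($f{\left(k \right)} = \left(k^{2} + 64 k\right) + 2 = 2 + k^{2} + 64 k$)
$\frac{f{\left(-64 \right)}}{\left(-8\right) 43} = \frac{2 + \left(-64\right)^{2} + 64 \left(-64\right)}{\left(-8\right) 43} = \frac{2 + 4096 - 4096}{-344} = 2 \left(- \frac{1}{344}\right) = - \frac{1}{172}$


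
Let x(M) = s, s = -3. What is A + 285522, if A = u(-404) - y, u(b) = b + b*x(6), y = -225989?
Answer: 512319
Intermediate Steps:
x(M) = -3
u(b) = -2*b (u(b) = b + b*(-3) = b - 3*b = -2*b)
A = 226797 (A = -2*(-404) - 1*(-225989) = 808 + 225989 = 226797)
A + 285522 = 226797 + 285522 = 512319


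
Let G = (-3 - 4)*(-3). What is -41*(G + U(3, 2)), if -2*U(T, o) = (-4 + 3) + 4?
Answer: -1599/2 ≈ -799.50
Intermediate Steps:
G = 21 (G = -7*(-3) = 21)
U(T, o) = -3/2 (U(T, o) = -((-4 + 3) + 4)/2 = -(-1 + 4)/2 = -1/2*3 = -3/2)
-41*(G + U(3, 2)) = -41*(21 - 3/2) = -41*39/2 = -1599/2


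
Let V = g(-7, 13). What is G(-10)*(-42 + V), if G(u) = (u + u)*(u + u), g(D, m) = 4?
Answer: -15200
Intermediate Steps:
G(u) = 4*u² (G(u) = (2*u)*(2*u) = 4*u²)
V = 4
G(-10)*(-42 + V) = (4*(-10)²)*(-42 + 4) = (4*100)*(-38) = 400*(-38) = -15200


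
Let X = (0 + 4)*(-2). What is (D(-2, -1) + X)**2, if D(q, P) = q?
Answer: 100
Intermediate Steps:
X = -8 (X = 4*(-2) = -8)
(D(-2, -1) + X)**2 = (-2 - 8)**2 = (-10)**2 = 100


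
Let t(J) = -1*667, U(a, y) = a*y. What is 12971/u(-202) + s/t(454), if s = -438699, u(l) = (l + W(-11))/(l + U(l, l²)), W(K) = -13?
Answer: 14262465765011/28681 ≈ 4.9728e+8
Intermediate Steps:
t(J) = -667
u(l) = (-13 + l)/(l + l³) (u(l) = (l - 13)/(l + l*l²) = (-13 + l)/(l + l³))
12971/u(-202) + s/t(454) = 12971/(((-13 - 202)/(-202 + (-202)³))) - 438699/(-667) = 12971/((-215/(-202 - 8242408))) - 438699*(-1/667) = 12971/((-215/(-8242610))) + 438699/667 = 12971/((-1/8242610*(-215))) + 438699/667 = 12971/(43/1648522) + 438699/667 = 12971*(1648522/43) + 438699/667 = 21382978862/43 + 438699/667 = 14262465765011/28681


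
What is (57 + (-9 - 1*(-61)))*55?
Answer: 5995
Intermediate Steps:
(57 + (-9 - 1*(-61)))*55 = (57 + (-9 + 61))*55 = (57 + 52)*55 = 109*55 = 5995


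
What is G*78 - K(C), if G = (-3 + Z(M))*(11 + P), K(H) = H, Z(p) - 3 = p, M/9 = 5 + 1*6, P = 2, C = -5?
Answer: 100391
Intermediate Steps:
M = 99 (M = 9*(5 + 1*6) = 9*(5 + 6) = 9*11 = 99)
Z(p) = 3 + p
G = 1287 (G = (-3 + (3 + 99))*(11 + 2) = (-3 + 102)*13 = 99*13 = 1287)
G*78 - K(C) = 1287*78 - 1*(-5) = 100386 + 5 = 100391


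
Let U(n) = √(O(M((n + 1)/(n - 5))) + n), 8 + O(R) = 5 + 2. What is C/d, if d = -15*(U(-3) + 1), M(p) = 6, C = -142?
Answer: 142/75 - 284*I/75 ≈ 1.8933 - 3.7867*I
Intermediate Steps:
O(R) = -1 (O(R) = -8 + (5 + 2) = -8 + 7 = -1)
U(n) = √(-1 + n)
d = -15 - 30*I (d = -15*(√(-1 - 3) + 1) = -15*(√(-4) + 1) = -15*(2*I + 1) = -15*(1 + 2*I) = -15 - 30*I ≈ -15.0 - 30.0*I)
C/d = -142*(-15 + 30*I)/1125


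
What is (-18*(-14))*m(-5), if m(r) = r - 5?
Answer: -2520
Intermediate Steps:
m(r) = -5 + r
(-18*(-14))*m(-5) = (-18*(-14))*(-5 - 5) = 252*(-10) = -2520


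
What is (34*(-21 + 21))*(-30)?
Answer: 0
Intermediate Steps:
(34*(-21 + 21))*(-30) = (34*0)*(-30) = 0*(-30) = 0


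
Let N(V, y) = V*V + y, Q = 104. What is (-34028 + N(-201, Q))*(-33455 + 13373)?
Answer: -130071114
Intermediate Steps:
N(V, y) = y + V² (N(V, y) = V² + y = y + V²)
(-34028 + N(-201, Q))*(-33455 + 13373) = (-34028 + (104 + (-201)²))*(-33455 + 13373) = (-34028 + (104 + 40401))*(-20082) = (-34028 + 40505)*(-20082) = 6477*(-20082) = -130071114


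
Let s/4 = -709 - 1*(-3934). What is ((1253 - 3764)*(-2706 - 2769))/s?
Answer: 183303/172 ≈ 1065.7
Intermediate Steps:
s = 12900 (s = 4*(-709 - 1*(-3934)) = 4*(-709 + 3934) = 4*3225 = 12900)
((1253 - 3764)*(-2706 - 2769))/s = ((1253 - 3764)*(-2706 - 2769))/12900 = -2511*(-5475)*(1/12900) = 13747725*(1/12900) = 183303/172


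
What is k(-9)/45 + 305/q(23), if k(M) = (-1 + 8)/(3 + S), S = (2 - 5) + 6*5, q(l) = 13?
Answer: 411841/17550 ≈ 23.467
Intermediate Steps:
S = 27 (S = -3 + 30 = 27)
k(M) = 7/30 (k(M) = (-1 + 8)/(3 + 27) = 7/30)
k(-9)/45 + 305/q(23) = (7/30)/45 + 305/13 = (7/30)*(1/45) + 305*(1/13) = 7/1350 + 305/13 = 411841/17550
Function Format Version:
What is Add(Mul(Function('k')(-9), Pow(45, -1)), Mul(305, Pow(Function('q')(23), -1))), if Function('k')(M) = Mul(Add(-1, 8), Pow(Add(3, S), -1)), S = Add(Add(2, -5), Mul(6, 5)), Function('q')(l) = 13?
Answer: Rational(411841, 17550) ≈ 23.467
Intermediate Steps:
S = 27 (S = Add(-3, 30) = 27)
Function('k')(M) = Rational(7, 30) (Function('k')(M) = Mul(Add(-1, 8), Pow(Add(3, 27), -1)) = Mul(7, Pow(30, -1)) = Mul(7, Rational(1, 30)) = Rational(7, 30))
Add(Mul(Function('k')(-9), Pow(45, -1)), Mul(305, Pow(Function('q')(23), -1))) = Add(Mul(Rational(7, 30), Pow(45, -1)), Mul(305, Pow(13, -1))) = Add(Mul(Rational(7, 30), Rational(1, 45)), Mul(305, Rational(1, 13))) = Add(Rational(7, 1350), Rational(305, 13)) = Rational(411841, 17550)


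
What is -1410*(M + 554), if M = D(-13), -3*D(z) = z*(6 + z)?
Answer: -738370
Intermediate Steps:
D(z) = -z*(6 + z)/3
M = -91/3 (M = -⅓*(-13)*(6 - 13) = -⅓*(-13)*(-7) = -91/3 ≈ -30.333)
-1410*(M + 554) = -1410*(-91/3 + 554) = -1410*1571/3 = -738370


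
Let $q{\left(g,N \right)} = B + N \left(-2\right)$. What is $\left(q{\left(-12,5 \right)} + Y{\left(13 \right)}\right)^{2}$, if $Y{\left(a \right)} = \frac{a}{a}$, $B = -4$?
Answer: $169$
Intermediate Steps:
$q{\left(g,N \right)} = -4 - 2 N$ ($q{\left(g,N \right)} = -4 + N \left(-2\right) = -4 - 2 N$)
$Y{\left(a \right)} = 1$
$\left(q{\left(-12,5 \right)} + Y{\left(13 \right)}\right)^{2} = \left(\left(-4 - 10\right) + 1\right)^{2} = \left(-14 + 1\right)^{2} = \left(-13\right)^{2} = 169$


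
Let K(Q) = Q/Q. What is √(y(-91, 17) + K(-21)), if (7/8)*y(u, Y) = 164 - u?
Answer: √14329/7 ≈ 17.101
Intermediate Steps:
y(u, Y) = 1312/7 - 8*u/7 (y(u, Y) = 8*(164 - u)/7 = 1312/7 - 8*u/7)
K(Q) = 1
√(y(-91, 17) + K(-21)) = √((1312/7 - 8/7*(-91)) + 1) = √((1312/7 + 104) + 1) = √(2040/7 + 1) = √(2047/7) = √14329/7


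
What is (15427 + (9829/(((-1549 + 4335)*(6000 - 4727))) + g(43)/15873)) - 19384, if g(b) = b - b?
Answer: -14033799317/3546578 ≈ -3957.0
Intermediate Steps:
g(b) = 0
(15427 + (9829/(((-1549 + 4335)*(6000 - 4727))) + g(43)/15873)) - 19384 = (15427 + (9829/(((-1549 + 4335)*(6000 - 4727))) + 0/15873)) - 19384 = (15427 + (9829/((2786*1273)) + 0*(1/15873))) - 19384 = (15427 + (9829/3546578 + 0)) - 19384 = (15427 + 9829/3546578) - 19384 = 54713068635/3546578 - 19384 = -14033799317/3546578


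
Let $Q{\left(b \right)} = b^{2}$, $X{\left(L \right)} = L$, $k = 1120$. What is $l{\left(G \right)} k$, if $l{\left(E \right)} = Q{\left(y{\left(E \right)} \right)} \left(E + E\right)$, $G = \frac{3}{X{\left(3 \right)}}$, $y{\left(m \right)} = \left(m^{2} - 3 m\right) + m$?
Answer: $2240$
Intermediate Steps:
$y{\left(m \right)} = m^{2} - 2 m$
$G = 1$ ($G = \frac{3}{3} = 3 \cdot \frac{1}{3} = 1$)
$l{\left(E \right)} = 2 E^{3} \left(-2 + E\right)^{2}$ ($l{\left(E \right)} = \left(E \left(-2 + E\right)\right)^{2} \left(E + E\right) = E^{2} \left(-2 + E\right)^{2} \cdot 2 E = 2 E^{3} \left(-2 + E\right)^{2}$)
$l{\left(G \right)} k = 2 \cdot 1^{3} \left(-2 + 1\right)^{2} \cdot 1120 = 2 \cdot 1 \left(-1\right)^{2} \cdot 1120 = 2 \cdot 1 \cdot 1 \cdot 1120 = 2 \cdot 1120 = 2240$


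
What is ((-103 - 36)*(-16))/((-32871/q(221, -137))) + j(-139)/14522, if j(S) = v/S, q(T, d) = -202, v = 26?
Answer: 453416144869/33176010009 ≈ 13.667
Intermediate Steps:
j(S) = 26/S
((-103 - 36)*(-16))/((-32871/q(221, -137))) + j(-139)/14522 = ((-103 - 36)*(-16))/((-32871/(-202))) + (26/(-139))/14522 = (-139*(-16))/((-32871*(-1/202))) + (26*(-1/139))*(1/14522) = 2224/(32871/202) - 26/139*1/14522 = 2224*(202/32871) - 13/1009279 = 449248/32871 - 13/1009279 = 453416144869/33176010009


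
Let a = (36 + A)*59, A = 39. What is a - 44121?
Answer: -39696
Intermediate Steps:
a = 4425 (a = (36 + 39)*59 = 75*59 = 4425)
a - 44121 = 4425 - 44121 = -39696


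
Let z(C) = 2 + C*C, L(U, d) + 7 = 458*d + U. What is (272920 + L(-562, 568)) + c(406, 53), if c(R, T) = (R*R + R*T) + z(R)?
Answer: 883687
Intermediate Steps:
L(U, d) = -7 + U + 458*d (L(U, d) = -7 + (458*d + U) = -7 + (U + 458*d) = -7 + U + 458*d)
z(C) = 2 + C²
c(R, T) = 2 + 2*R² + R*T (c(R, T) = (R*R + R*T) + (2 + R²) = (R² + R*T) + (2 + R²) = 2 + 2*R² + R*T)
(272920 + L(-562, 568)) + c(406, 53) = (272920 + (-7 - 562 + 458*568)) + (2 + 2*406² + 406*53) = (272920 + (-7 - 562 + 260144)) + (2 + 2*164836 + 21518) = (272920 + 259575) + (2 + 329672 + 21518) = 532495 + 351192 = 883687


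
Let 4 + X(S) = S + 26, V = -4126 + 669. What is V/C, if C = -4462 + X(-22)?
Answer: 3457/4462 ≈ 0.77477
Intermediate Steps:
V = -3457
X(S) = 22 + S (X(S) = -4 + (S + 26) = -4 + (26 + S) = 22 + S)
C = -4462 (C = -4462 + (22 - 22) = -4462 + 0 = -4462)
V/C = -3457/(-4462) = -3457*(-1/4462) = 3457/4462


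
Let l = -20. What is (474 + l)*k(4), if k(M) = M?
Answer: 1816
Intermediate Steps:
(474 + l)*k(4) = (474 - 20)*4 = 454*4 = 1816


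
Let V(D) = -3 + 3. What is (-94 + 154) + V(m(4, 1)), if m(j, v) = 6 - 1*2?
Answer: 60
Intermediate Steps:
m(j, v) = 4 (m(j, v) = 6 - 2 = 4)
V(D) = 0
(-94 + 154) + V(m(4, 1)) = (-94 + 154) + 0 = 60 + 0 = 60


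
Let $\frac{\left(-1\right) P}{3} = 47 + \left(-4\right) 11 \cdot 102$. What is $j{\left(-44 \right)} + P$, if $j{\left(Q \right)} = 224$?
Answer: $13547$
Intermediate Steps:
$P = 13323$ ($P = - 3 \left(47 + \left(-4\right) 11 \cdot 102\right) = - 3 \left(47 - 4488\right) = \left(-3\right) \left(-4441\right) = 13323$)
$j{\left(-44 \right)} + P = 224 + 13323 = 13547$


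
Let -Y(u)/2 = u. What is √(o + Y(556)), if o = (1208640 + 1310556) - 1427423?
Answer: √1090661 ≈ 1044.3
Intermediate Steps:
Y(u) = -2*u
o = 1091773 (o = 2519196 - 1427423 = 1091773)
√(o + Y(556)) = √(1091773 - 2*556) = √(1091773 - 1112) = √1090661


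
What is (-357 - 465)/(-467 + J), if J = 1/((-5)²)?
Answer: 10275/5837 ≈ 1.7603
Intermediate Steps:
J = 1/25 ≈ 0.040000
(-357 - 465)/(-467 + J) = (-357 - 465)/(-467 + 1/25) = -822/(-11674/25) = -822*(-25/11674) = 10275/5837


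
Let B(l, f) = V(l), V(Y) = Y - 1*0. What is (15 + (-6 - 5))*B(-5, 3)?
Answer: -20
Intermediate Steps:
V(Y) = Y (V(Y) = Y + 0 = Y)
B(l, f) = l
(15 + (-6 - 5))*B(-5, 3) = (15 + (-6 - 5))*(-5) = (15 - 11)*(-5) = 4*(-5) = -20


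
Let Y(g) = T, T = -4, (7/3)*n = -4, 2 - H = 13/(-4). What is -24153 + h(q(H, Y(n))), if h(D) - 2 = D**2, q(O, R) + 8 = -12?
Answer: -23751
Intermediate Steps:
H = 21/4 (H = 2 - 13/(-4) = 2 - 13*(-1)/4 = 2 - 1*(-13/4) = 2 + 13/4 = 21/4 ≈ 5.2500)
n = -12/7 (n = (3/7)*(-4) = -12/7 ≈ -1.7143)
Y(g) = -4
q(O, R) = -20 (q(O, R) = -8 - 12 = -20)
h(D) = 2 + D**2
-24153 + h(q(H, Y(n))) = -24153 + (2 + (-20)**2) = -24153 + (2 + 400) = -24153 + 402 = -23751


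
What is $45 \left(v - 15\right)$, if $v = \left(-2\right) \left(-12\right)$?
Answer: $405$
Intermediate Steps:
$v = 24$
$45 \left(v - 15\right) = 45 \left(24 - 15\right) = 45 \cdot 9 = 405$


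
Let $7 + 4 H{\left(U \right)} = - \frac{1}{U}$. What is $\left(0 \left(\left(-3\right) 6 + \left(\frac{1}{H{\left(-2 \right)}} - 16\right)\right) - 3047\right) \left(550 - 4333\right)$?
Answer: $11526801$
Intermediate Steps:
$H{\left(U \right)} = - \frac{7}{4} - \frac{1}{4 U}$ ($H{\left(U \right)} = - \frac{7}{4} + \frac{\left(-1\right) \frac{1}{U}}{4} = - \frac{7}{4} - \frac{1}{4 U}$)
$\left(0 \left(\left(-3\right) 6 + \left(\frac{1}{H{\left(-2 \right)}} - 16\right)\right) - 3047\right) \left(550 - 4333\right) = \left(0 \left(\left(-3\right) 6 + \left(\frac{1}{\frac{1}{4} \frac{1}{-2} \left(-1 - -14\right)} - 16\right)\right) - 3047\right) \left(550 - 4333\right) = \left(0 \left(-18 - \left(16 - \frac{1}{\frac{1}{4} \left(- \frac{1}{2}\right) \left(-1 + 14\right)}\right)\right) - 3047\right) \left(-3783\right) = \left(0 \left(-18 - \left(16 - \frac{1}{\frac{1}{4} \left(- \frac{1}{2}\right) 13}\right)\right) - 3047\right) \left(-3783\right) = \left(0 \left(-18 - \left(16 - \frac{1}{- \frac{13}{8}}\right)\right) - 3047\right) \left(-3783\right) = \left(0 \left(-18 - \frac{216}{13}\right) - 3047\right) \left(-3783\right) = \left(0 \left(- \frac{450}{13}\right) - 3047\right) \left(-3783\right) = \left(0 - 3047\right) \left(-3783\right) = \left(-3047\right) \left(-3783\right) = 11526801$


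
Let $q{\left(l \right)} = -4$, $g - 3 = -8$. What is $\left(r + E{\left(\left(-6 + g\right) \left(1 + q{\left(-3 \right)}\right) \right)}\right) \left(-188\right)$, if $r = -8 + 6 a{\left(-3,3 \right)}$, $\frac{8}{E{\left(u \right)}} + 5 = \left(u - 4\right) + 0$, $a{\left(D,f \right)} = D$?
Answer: $\frac{14476}{3} \approx 4825.3$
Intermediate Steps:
$g = -5$ ($g = 3 - 8 = -5$)
$E{\left(u \right)} = \frac{8}{-9 + u}$ ($E{\left(u \right)} = \frac{8}{-5 + \left(\left(u - 4\right) + 0\right)} = \frac{8}{-5 + \left(\left(-4 + u\right) + 0\right)} = \frac{8}{-5 + \left(-4 + u\right)} = \frac{8}{-9 + u}$)
$r = -26$ ($r = -8 + 6 \left(-3\right) = -8 - 18 = -26$)
$\left(r + E{\left(\left(-6 + g\right) \left(1 + q{\left(-3 \right)}\right) \right)}\right) \left(-188\right) = \left(-26 + \frac{8}{-9 + \left(-6 - 5\right) \left(1 - 4\right)}\right) \left(-188\right) = \left(-26 + \frac{8}{-9 - -33}\right) \left(-188\right) = \left(-26 + \frac{8}{-9 + 33}\right) \left(-188\right) = \left(-26 + \frac{8}{24}\right) \left(-188\right) = \left(-26 + 8 \cdot \frac{1}{24}\right) \left(-188\right) = \left(-26 + \frac{1}{3}\right) \left(-188\right) = \left(- \frac{77}{3}\right) \left(-188\right) = \frac{14476}{3}$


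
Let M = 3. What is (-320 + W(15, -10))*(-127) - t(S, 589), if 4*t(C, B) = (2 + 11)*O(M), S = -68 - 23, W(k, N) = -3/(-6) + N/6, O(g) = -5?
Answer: 489653/12 ≈ 40804.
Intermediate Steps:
W(k, N) = ½ + N/6 (W(k, N) = -3*(-⅙) + N*(⅙) = ½ + N/6)
S = -91
t(C, B) = -65/4 (t(C, B) = ((2 + 11)*(-5))/4 = (13*(-5))/4 = (¼)*(-65) = -65/4)
(-320 + W(15, -10))*(-127) - t(S, 589) = (-320 + (½ + (⅙)*(-10)))*(-127) - 1*(-65/4) = (-320 + (½ - 5/3))*(-127) + 65/4 = (-320 - 7/6)*(-127) + 65/4 = -1927/6*(-127) + 65/4 = 244729/6 + 65/4 = 489653/12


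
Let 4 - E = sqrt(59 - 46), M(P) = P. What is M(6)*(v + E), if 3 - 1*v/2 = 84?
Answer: -948 - 6*sqrt(13) ≈ -969.63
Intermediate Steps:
v = -162 (v = 6 - 2*84 = 6 - 168 = -162)
E = 4 - sqrt(13) (E = 4 - sqrt(59 - 46) = 4 - sqrt(13) ≈ 0.39445)
M(6)*(v + E) = 6*(-162 + (4 - sqrt(13))) = 6*(-158 - sqrt(13)) = -948 - 6*sqrt(13)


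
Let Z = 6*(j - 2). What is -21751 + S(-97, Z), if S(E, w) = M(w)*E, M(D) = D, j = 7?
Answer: -24661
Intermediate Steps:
Z = 30 (Z = 6*(7 - 2) = 6*5 = 30)
S(E, w) = E*w (S(E, w) = w*E = E*w)
-21751 + S(-97, Z) = -21751 - 97*30 = -21751 - 2910 = -24661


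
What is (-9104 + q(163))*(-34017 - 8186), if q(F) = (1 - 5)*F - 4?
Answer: 411901280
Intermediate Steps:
q(F) = -4 - 4*F (q(F) = -4*F - 4 = -4 - 4*F)
(-9104 + q(163))*(-34017 - 8186) = (-9104 + (-4 - 4*163))*(-34017 - 8186) = (-9104 + (-4 - 652))*(-42203) = (-9104 - 656)*(-42203) = -9760*(-42203) = 411901280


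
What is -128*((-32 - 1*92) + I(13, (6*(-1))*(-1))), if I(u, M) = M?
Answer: 15104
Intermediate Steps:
-128*((-32 - 1*92) + I(13, (6*(-1))*(-1))) = -128*((-32 - 1*92) + (6*(-1))*(-1)) = -128*((-32 - 92) - 6*(-1)) = -128*(-124 + 6) = -128*(-118) = 15104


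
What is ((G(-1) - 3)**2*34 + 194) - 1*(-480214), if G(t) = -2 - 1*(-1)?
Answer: 480952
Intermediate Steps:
G(t) = -1 (G(t) = -2 + 1 = -1)
((G(-1) - 3)**2*34 + 194) - 1*(-480214) = ((-1 - 3)**2*34 + 194) - 1*(-480214) = ((-4)**2*34 + 194) + 480214 = (16*34 + 194) + 480214 = (544 + 194) + 480214 = 738 + 480214 = 480952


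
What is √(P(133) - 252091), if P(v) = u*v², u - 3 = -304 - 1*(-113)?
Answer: I*√3577623 ≈ 1891.5*I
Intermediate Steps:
u = -188 (u = 3 + (-304 - 1*(-113)) = 3 + (-304 + 113) = 3 - 191 = -188)
P(v) = -188*v²
√(P(133) - 252091) = √(-188*133² - 252091) = √(-188*17689 - 252091) = √(-3325532 - 252091) = √(-3577623) = I*√3577623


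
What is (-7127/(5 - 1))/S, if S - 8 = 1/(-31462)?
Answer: -112114837/503390 ≈ -222.72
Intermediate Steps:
S = 251695/31462 (S = 8 + 1/(-31462) = 8 - 1/31462 = 251695/31462 ≈ 8.0000)
(-7127/(5 - 1))/S = (-7127/(5 - 1))/(251695/31462) = (-7127/4)*(31462/251695) = ((¼)*(-7127))*(31462/251695) = -7127/4*31462/251695 = -112114837/503390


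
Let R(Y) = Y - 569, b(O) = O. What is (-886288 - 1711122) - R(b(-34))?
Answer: -2596807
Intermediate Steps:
R(Y) = -569 + Y
(-886288 - 1711122) - R(b(-34)) = (-886288 - 1711122) - (-569 - 34) = -2597410 - 1*(-603) = -2597410 + 603 = -2596807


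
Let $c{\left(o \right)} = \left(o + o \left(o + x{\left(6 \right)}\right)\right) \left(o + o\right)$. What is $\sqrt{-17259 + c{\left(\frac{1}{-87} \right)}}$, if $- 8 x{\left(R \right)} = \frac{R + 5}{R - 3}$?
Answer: $\frac{i \sqrt{439450656477}}{5046} \approx 131.37 i$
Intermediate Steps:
$x{\left(R \right)} = - \frac{5 + R}{8 \left(-3 + R\right)}$ ($x{\left(R \right)} = - \frac{\left(R + 5\right) \frac{1}{R - 3}}{8} = - \frac{\left(5 + R\right) \frac{1}{-3 + R}}{8} = - \frac{\frac{1}{-3 + R} \left(5 + R\right)}{8} = - \frac{5 + R}{8 \left(-3 + R\right)}$)
$c{\left(o \right)} = 2 o \left(o + o \left(- \frac{11}{24} + o\right)\right)$ ($c{\left(o \right)} = \left(o + o \left(o + \frac{-5 - 6}{8 \left(-3 + 6\right)}\right)\right) \left(o + o\right) = \left(o + o \left(o + \frac{-5 - 6}{8 \cdot 3}\right)\right) 2 o = \left(o + o \left(o + \frac{1}{8} \cdot \frac{1}{3} \left(-11\right)\right)\right) 2 o = \left(o + o \left(o - \frac{11}{24}\right)\right) 2 o = \left(o + o \left(- \frac{11}{24} + o\right)\right) 2 o = 2 o \left(o + o \left(- \frac{11}{24} + o\right)\right)$)
$\sqrt{-17259 + c{\left(\frac{1}{-87} \right)}} = \sqrt{-17259 + \frac{\left(\frac{1}{-87}\right)^{2} \left(13 + \frac{24}{-87}\right)}{12}} = \sqrt{-17259 + \frac{\left(- \frac{1}{87}\right)^{2} \left(13 + 24 \left(- \frac{1}{87}\right)\right)}{12}} = \sqrt{-17259 + \frac{1}{12} \cdot \frac{1}{7569} \left(13 - \frac{8}{29}\right)} = \sqrt{-17259 + \frac{1}{12} \cdot \frac{1}{7569} \cdot \frac{369}{29}} = \sqrt{-17259 + \frac{41}{292668}} = \sqrt{- \frac{5051156971}{292668}} = \frac{i \sqrt{439450656477}}{5046}$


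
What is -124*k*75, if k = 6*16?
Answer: -892800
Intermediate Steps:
k = 96
-124*k*75 = -124*96*75 = -11904*75 = -892800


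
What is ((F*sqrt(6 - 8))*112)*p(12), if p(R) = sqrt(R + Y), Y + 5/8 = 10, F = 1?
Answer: 168*I*sqrt(19) ≈ 732.29*I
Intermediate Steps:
Y = 75/8 (Y = -5/8 + 10 = 75/8 ≈ 9.3750)
p(R) = sqrt(75/8 + R) (p(R) = sqrt(R + 75/8) = sqrt(75/8 + R))
((F*sqrt(6 - 8))*112)*p(12) = ((1*sqrt(6 - 8))*112)*(sqrt(150 + 16*12)/4) = ((1*sqrt(-2))*112)*(sqrt(150 + 192)/4) = ((1*(I*sqrt(2)))*112)*(sqrt(342)/4) = ((I*sqrt(2))*112)*((3*sqrt(38))/4) = (112*I*sqrt(2))*(3*sqrt(38)/4) = 168*I*sqrt(19)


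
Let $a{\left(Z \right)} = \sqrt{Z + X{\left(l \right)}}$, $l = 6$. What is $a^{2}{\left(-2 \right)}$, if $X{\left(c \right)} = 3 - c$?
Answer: $-5$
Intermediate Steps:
$a{\left(Z \right)} = \sqrt{-3 + Z}$ ($a{\left(Z \right)} = \sqrt{Z + \left(3 - 6\right)} = \sqrt{Z - 3} = \sqrt{-3 + Z}$)
$a^{2}{\left(-2 \right)} = \left(\sqrt{-3 - 2}\right)^{2} = \left(\sqrt{-5}\right)^{2} = \left(i \sqrt{5}\right)^{2} = -5$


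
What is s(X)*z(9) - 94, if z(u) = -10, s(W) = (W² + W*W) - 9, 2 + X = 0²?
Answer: -84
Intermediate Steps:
X = -2 (X = -2 + 0² = -2 + 0 = -2)
s(W) = -9 + 2*W² (s(W) = (W² + W²) - 9 = 2*W² - 9 = -9 + 2*W²)
s(X)*z(9) - 94 = (-9 + 2*(-2)²)*(-10) - 94 = (-9 + 2*4)*(-10) - 94 = (-9 + 8)*(-10) - 94 = -1*(-10) - 94 = 10 - 94 = -84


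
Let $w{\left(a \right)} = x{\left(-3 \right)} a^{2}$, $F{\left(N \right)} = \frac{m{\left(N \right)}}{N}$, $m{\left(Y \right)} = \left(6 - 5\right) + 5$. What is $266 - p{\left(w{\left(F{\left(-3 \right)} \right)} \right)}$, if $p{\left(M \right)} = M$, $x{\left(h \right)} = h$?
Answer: $278$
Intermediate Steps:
$m{\left(Y \right)} = 6$ ($m{\left(Y \right)} = 1 + 5 = 6$)
$F{\left(N \right)} = \frac{6}{N}$
$w{\left(a \right)} = - 3 a^{2}$
$266 - p{\left(w{\left(F{\left(-3 \right)} \right)} \right)} = 266 - - 3 \left(\frac{6}{-3}\right)^{2} = 266 - - 3 \left(6 \left(- \frac{1}{3}\right)\right)^{2} = 266 - - 3 \left(-2\right)^{2} = 266 - \left(-3\right) 4 = 266 - -12 = 266 + 12 = 278$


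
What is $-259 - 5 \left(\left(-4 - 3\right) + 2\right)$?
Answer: $-234$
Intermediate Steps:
$-259 - 5 \left(\left(-4 - 3\right) + 2\right) = -259 - 5 \left(-7 + 2\right) = -259 - -25 = -259 + 25 = -234$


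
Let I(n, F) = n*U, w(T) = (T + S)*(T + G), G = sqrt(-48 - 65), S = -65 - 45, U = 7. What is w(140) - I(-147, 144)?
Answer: 5229 + 30*I*sqrt(113) ≈ 5229.0 + 318.9*I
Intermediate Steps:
S = -110
G = I*sqrt(113) (G = sqrt(-113) = I*sqrt(113) ≈ 10.63*I)
w(T) = (-110 + T)*(T + I*sqrt(113)) (w(T) = (T - 110)*(T + I*sqrt(113)) = (-110 + T)*(T + I*sqrt(113)))
I(n, F) = 7*n (I(n, F) = n*7 = 7*n)
w(140) - I(-147, 144) = (140**2 - 110*140 - 110*I*sqrt(113) + I*140*sqrt(113)) - 7*(-147) = (19600 - 15400 - 110*I*sqrt(113) + 140*I*sqrt(113)) - 1*(-1029) = (4200 + 30*I*sqrt(113)) + 1029 = 5229 + 30*I*sqrt(113)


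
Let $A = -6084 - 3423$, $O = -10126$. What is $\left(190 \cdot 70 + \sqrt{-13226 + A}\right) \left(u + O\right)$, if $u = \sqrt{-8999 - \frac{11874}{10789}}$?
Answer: $- \frac{\left(13300 + i \sqrt{22733}\right) \left(109249414 - i \sqrt{1047634395065}\right)}{10789} \approx -1.3469 \cdot 10^{8} - 2.6499 \cdot 10^{5} i$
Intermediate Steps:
$u = \frac{i \sqrt{1047634395065}}{10789}$ ($u = \sqrt{-8999 - \frac{11874}{10789}} = \sqrt{- \frac{97102085}{10789}} = \frac{i \sqrt{1047634395065}}{10789} \approx 94.869 i$)
$A = -9507$ ($A = -6084 - 3423 = -9507$)
$\left(190 \cdot 70 + \sqrt{-13226 + A}\right) \left(u + O\right) = \left(190 \cdot 70 + \sqrt{-13226 - 9507}\right) \left(\frac{i \sqrt{1047634395065}}{10789} - 10126\right) = \left(13300 + \sqrt{-22733}\right) \left(-10126 + \frac{i \sqrt{1047634395065}}{10789}\right) = \left(13300 + i \sqrt{22733}\right) \left(-10126 + \frac{i \sqrt{1047634395065}}{10789}\right) = \left(-10126 + \frac{i \sqrt{1047634395065}}{10789}\right) \left(13300 + i \sqrt{22733}\right)$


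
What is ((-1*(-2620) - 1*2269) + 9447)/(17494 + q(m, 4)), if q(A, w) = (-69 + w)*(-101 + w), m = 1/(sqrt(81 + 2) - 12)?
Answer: 3266/7933 ≈ 0.41170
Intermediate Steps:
m = 1/(-12 + sqrt(83)) (m = 1/(sqrt(83) - 12) = 1/(-12 + sqrt(83)) ≈ -0.34607)
q(A, w) = (-101 + w)*(-69 + w)
((-1*(-2620) - 1*2269) + 9447)/(17494 + q(m, 4)) = ((-1*(-2620) - 1*2269) + 9447)/(17494 + (6969 + 4**2 - 170*4)) = ((2620 - 2269) + 9447)/(17494 + (6969 + 16 - 680)) = (351 + 9447)/(17494 + 6305) = 9798/23799 = 9798*(1/23799) = 3266/7933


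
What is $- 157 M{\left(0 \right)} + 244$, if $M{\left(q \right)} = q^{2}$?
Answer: $244$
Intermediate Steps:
$- 157 M{\left(0 \right)} + 244 = - 157 \cdot 0^{2} + 244 = \left(-157\right) 0 + 244 = 0 + 244 = 244$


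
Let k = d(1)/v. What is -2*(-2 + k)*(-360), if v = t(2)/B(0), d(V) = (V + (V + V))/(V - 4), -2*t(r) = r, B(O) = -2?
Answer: -2880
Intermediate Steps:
t(r) = -r/2
d(V) = 3*V/(-4 + V) (d(V) = (V + 2*V)/(-4 + V) = (3*V)/(-4 + V) = 3*V/(-4 + V))
v = 1/2 (v = -1/2*2/(-2) = -1*(-1/2) = 1/2 ≈ 0.50000)
k = -2 (k = (3*1/(-4 + 1))/(1/2) = (3*1/(-3))*2 = (3*1*(-1/3))*2 = -1*2 = -2)
-2*(-2 + k)*(-360) = -2*(-2 - 2)*(-360) = -2*(-4)*(-360) = 8*(-360) = -2880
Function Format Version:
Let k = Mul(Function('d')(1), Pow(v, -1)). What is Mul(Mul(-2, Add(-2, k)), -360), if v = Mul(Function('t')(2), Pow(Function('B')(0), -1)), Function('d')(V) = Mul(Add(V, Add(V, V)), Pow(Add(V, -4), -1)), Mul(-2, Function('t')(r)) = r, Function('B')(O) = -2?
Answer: -2880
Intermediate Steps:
Function('t')(r) = Mul(Rational(-1, 2), r)
Function('d')(V) = Mul(3, V, Pow(Add(-4, V), -1)) (Function('d')(V) = Mul(Add(V, Mul(2, V)), Pow(Add(-4, V), -1)) = Mul(Mul(3, V), Pow(Add(-4, V), -1)) = Mul(3, V, Pow(Add(-4, V), -1)))
v = Rational(1, 2) (v = Mul(Mul(Rational(-1, 2), 2), Pow(-2, -1)) = Mul(-1, Rational(-1, 2)) = Rational(1, 2) ≈ 0.50000)
k = -2 (k = Mul(Mul(3, 1, Pow(Add(-4, 1), -1)), Pow(Rational(1, 2), -1)) = Mul(Mul(3, 1, Pow(-3, -1)), 2) = Mul(Mul(3, 1, Rational(-1, 3)), 2) = Mul(-1, 2) = -2)
Mul(Mul(-2, Add(-2, k)), -360) = Mul(Mul(-2, Add(-2, -2)), -360) = Mul(Mul(-2, -4), -360) = Mul(8, -360) = -2880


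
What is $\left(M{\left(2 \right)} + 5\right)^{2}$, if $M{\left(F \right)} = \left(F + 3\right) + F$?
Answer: $144$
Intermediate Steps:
$M{\left(F \right)} = 3 + 2 F$ ($M{\left(F \right)} = \left(3 + F\right) + F = 3 + 2 F$)
$\left(M{\left(2 \right)} + 5\right)^{2} = \left(\left(3 + 2 \cdot 2\right) + 5\right)^{2} = \left(\left(3 + 4\right) + 5\right)^{2} = \left(7 + 5\right)^{2} = 12^{2} = 144$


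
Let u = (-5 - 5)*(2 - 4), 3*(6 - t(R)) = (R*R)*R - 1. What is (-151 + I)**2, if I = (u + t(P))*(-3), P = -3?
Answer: 66049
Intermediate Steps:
t(R) = 19/3 - R**3/3 (t(R) = 6 - ((R*R)*R - 1)/3 = 6 - (R**2*R - 1)/3 = 6 - (R**3 - 1)/3 = 6 - (-1 + R**3)/3 = 6 + (1/3 - R**3/3) = 19/3 - R**3/3)
u = 20 (u = -10*(-2) = 20)
I = -106 (I = (20 + (19/3 - 1/3*(-3)**3))*(-3) = (20 + (19/3 - 1/3*(-27)))*(-3) = (20 + (19/3 + 9))*(-3) = (20 + 46/3)*(-3) = (106/3)*(-3) = -106)
(-151 + I)**2 = (-151 - 106)**2 = (-257)**2 = 66049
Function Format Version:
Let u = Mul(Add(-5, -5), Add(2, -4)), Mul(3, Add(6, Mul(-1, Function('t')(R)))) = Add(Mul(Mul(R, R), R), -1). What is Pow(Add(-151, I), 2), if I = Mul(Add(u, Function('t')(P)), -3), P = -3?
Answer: 66049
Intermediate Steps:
Function('t')(R) = Add(Rational(19, 3), Mul(Rational(-1, 3), Pow(R, 3))) (Function('t')(R) = Add(6, Mul(Rational(-1, 3), Add(Mul(Mul(R, R), R), -1))) = Add(6, Mul(Rational(-1, 3), Add(Mul(Pow(R, 2), R), -1))) = Add(6, Mul(Rational(-1, 3), Add(Pow(R, 3), -1))) = Add(6, Mul(Rational(-1, 3), Add(-1, Pow(R, 3)))) = Add(6, Add(Rational(1, 3), Mul(Rational(-1, 3), Pow(R, 3)))) = Add(Rational(19, 3), Mul(Rational(-1, 3), Pow(R, 3))))
u = 20 (u = Mul(-10, -2) = 20)
I = -106 (I = Mul(Add(20, Add(Rational(19, 3), Mul(Rational(-1, 3), Pow(-3, 3)))), -3) = Mul(Add(20, Add(Rational(19, 3), Mul(Rational(-1, 3), -27))), -3) = Mul(Add(20, Add(Rational(19, 3), 9)), -3) = Mul(Add(20, Rational(46, 3)), -3) = Mul(Rational(106, 3), -3) = -106)
Pow(Add(-151, I), 2) = Pow(Add(-151, -106), 2) = Pow(-257, 2) = 66049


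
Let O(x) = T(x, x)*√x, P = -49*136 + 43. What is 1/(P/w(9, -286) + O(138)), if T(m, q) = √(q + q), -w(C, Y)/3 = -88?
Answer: 194216/290082623 + 1068672*√2/290082623 ≈ 0.0058795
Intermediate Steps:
w(C, Y) = 264 (w(C, Y) = -3*(-88) = 264)
T(m, q) = √2*√q (T(m, q) = √(2*q) = √2*√q)
P = -6621 (P = -6664 + 43 = -6621)
O(x) = x*√2 (O(x) = (√2*√x)*√x = x*√2)
1/(P/w(9, -286) + O(138)) = 1/(-6621/264 + 138*√2) = 1/(-6621*1/264 + 138*√2) = 1/(-2207/88 + 138*√2)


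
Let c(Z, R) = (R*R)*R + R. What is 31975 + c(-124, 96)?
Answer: 916807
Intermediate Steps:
c(Z, R) = R + R³ (c(Z, R) = R²*R + R = R³ + R = R + R³)
31975 + c(-124, 96) = 31975 + (96 + 96³) = 31975 + (96 + 884736) = 31975 + 884832 = 916807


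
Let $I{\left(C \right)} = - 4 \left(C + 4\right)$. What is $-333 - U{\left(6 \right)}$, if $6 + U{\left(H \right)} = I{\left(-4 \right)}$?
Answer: $-327$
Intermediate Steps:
$I{\left(C \right)} = -16 - 4 C$ ($I{\left(C \right)} = - 4 \left(4 + C\right) = -16 - 4 C$)
$U{\left(H \right)} = -6$ ($U{\left(H \right)} = -6 - 0 = -6 + \left(-16 + 16\right) = -6 + 0 = -6$)
$-333 - U{\left(6 \right)} = -333 - -6 = -333 + 6 = -327$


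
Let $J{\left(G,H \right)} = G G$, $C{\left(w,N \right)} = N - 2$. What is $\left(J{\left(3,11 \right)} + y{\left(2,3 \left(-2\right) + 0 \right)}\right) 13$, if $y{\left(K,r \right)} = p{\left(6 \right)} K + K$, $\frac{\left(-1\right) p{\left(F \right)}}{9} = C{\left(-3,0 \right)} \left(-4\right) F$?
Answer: $-11089$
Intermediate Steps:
$C{\left(w,N \right)} = -2 + N$
$J{\left(G,H \right)} = G^{2}$
$p{\left(F \right)} = - 72 F$ ($p{\left(F \right)} = - 9 \left(-2 + 0\right) \left(-4\right) F = - 9 \left(-2\right) \left(-4\right) F = - 9 \cdot 8 F = - 72 F$)
$y{\left(K,r \right)} = - 431 K$ ($y{\left(K,r \right)} = \left(-72\right) 6 K + K = - 432 K + K = - 431 K$)
$\left(J{\left(3,11 \right)} + y{\left(2,3 \left(-2\right) + 0 \right)}\right) 13 = \left(3^{2} - 862\right) 13 = \left(9 - 862\right) 13 = \left(-853\right) 13 = -11089$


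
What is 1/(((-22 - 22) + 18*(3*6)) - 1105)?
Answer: -1/825 ≈ -0.0012121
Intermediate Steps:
1/(((-22 - 22) + 18*(3*6)) - 1105) = 1/((-44 + 18*18) - 1105) = 1/((-44 + 324) - 1105) = 1/(280 - 1105) = 1/(-825) = -1/825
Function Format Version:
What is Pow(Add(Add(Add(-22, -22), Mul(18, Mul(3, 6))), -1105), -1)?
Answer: Rational(-1, 825) ≈ -0.0012121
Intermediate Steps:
Pow(Add(Add(Add(-22, -22), Mul(18, Mul(3, 6))), -1105), -1) = Pow(Add(Add(-44, Mul(18, 18)), -1105), -1) = Pow(Add(Add(-44, 324), -1105), -1) = Pow(Add(280, -1105), -1) = Pow(-825, -1) = Rational(-1, 825)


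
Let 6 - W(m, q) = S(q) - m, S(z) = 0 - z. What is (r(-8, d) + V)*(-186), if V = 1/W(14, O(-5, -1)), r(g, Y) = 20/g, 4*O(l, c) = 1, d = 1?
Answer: 12307/27 ≈ 455.81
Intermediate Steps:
O(l, c) = ¼ (O(l, c) = (¼)*1 = ¼)
S(z) = -z
W(m, q) = 6 + m + q (W(m, q) = 6 - (-q - m) = 6 - (-m - q) = 6 + (m + q) = 6 + m + q)
V = 4/81 (V = 1/(6 + 14 + ¼) = 1/(81/4) = 4/81 ≈ 0.049383)
(r(-8, d) + V)*(-186) = (20/(-8) + 4/81)*(-186) = (20*(-⅛) + 4/81)*(-186) = (-5/2 + 4/81)*(-186) = -397/162*(-186) = 12307/27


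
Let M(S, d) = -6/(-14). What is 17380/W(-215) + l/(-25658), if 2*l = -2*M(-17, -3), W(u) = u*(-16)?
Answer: 78039065/15446116 ≈ 5.0523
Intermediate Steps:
M(S, d) = 3/7 (M(S, d) = -6*(-1/14) = 3/7)
W(u) = -16*u
l = -3/7 (l = (-2*3/7)/2 = (½)*(-6/7) = -3/7 ≈ -0.42857)
17380/W(-215) + l/(-25658) = 17380/((-16*(-215))) - 3/7/(-25658) = 17380/3440 - 3/7*(-1/25658) = 17380*(1/3440) + 3/179606 = 869/172 + 3/179606 = 78039065/15446116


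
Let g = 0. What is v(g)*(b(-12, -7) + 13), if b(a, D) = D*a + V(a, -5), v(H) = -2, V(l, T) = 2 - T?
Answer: -208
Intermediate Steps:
b(a, D) = 7 + D*a (b(a, D) = D*a + (2 - 1*(-5)) = D*a + (2 + 5) = D*a + 7 = 7 + D*a)
v(g)*(b(-12, -7) + 13) = -2*((7 - 7*(-12)) + 13) = -2*((7 + 84) + 13) = -2*(91 + 13) = -2*104 = -208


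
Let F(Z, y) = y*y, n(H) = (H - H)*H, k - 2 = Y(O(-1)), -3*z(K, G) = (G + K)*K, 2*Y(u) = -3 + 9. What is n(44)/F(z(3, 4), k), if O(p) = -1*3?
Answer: 0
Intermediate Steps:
O(p) = -3
Y(u) = 3 (Y(u) = (-3 + 9)/2 = (½)*6 = 3)
z(K, G) = -K*(G + K)/3 (z(K, G) = -(G + K)*K/3 = -K*(G + K)/3)
k = 5 (k = 2 + 3 = 5)
n(H) = 0 (n(H) = 0*H = 0)
F(Z, y) = y²
n(44)/F(z(3, 4), k) = 0/(5²) = 0/25 = 0*(1/25) = 0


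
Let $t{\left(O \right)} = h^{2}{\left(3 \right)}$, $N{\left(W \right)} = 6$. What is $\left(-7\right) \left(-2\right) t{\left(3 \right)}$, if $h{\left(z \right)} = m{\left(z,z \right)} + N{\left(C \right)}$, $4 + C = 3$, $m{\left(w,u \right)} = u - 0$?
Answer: $1134$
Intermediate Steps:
$m{\left(w,u \right)} = u$ ($m{\left(w,u \right)} = u + 0 = u$)
$C = -1$ ($C = -4 + 3 = -1$)
$h{\left(z \right)} = 6 + z$ ($h{\left(z \right)} = z + 6 = 6 + z$)
$t{\left(O \right)} = 81$ ($t{\left(O \right)} = \left(6 + 3\right)^{2} = 9^{2} = 81$)
$\left(-7\right) \left(-2\right) t{\left(3 \right)} = \left(-7\right) \left(-2\right) 81 = 14 \cdot 81 = 1134$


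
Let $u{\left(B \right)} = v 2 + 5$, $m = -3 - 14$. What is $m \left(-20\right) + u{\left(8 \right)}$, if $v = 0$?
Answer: $345$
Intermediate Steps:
$m = -17$ ($m = -3 - 14 = -17$)
$u{\left(B \right)} = 5$ ($u{\left(B \right)} = 0 \cdot 2 + 5 = 0 + 5 = 5$)
$m \left(-20\right) + u{\left(8 \right)} = \left(-17\right) \left(-20\right) + 5 = 340 + 5 = 345$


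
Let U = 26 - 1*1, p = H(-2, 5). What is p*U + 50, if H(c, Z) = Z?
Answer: 175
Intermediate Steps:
p = 5
U = 25 (U = 26 - 1 = 25)
p*U + 50 = 5*25 + 50 = 125 + 50 = 175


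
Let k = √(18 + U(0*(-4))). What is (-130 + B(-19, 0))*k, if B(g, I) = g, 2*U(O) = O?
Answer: -447*√2 ≈ -632.15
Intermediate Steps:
U(O) = O/2
k = 3*√2 (k = √(18 + (0*(-4))/2) = √(18 + (½)*0) = √(18 + 0) = √18 = 3*√2 ≈ 4.2426)
(-130 + B(-19, 0))*k = (-130 - 19)*(3*√2) = -447*√2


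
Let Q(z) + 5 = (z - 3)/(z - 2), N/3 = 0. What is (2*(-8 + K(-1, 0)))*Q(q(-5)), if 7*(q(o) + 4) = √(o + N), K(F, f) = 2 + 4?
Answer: 27128/1769 - 28*I*√5/1769 ≈ 15.335 - 0.035393*I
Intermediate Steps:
N = 0 (N = 3*0 = 0)
K(F, f) = 6
q(o) = -4 + √o/7 (q(o) = -4 + √(o + 0)/7 = -4 + √o/7)
Q(z) = -5 + (-3 + z)/(-2 + z) (Q(z) = -5 + (z - 3)/(z - 2) = -5 + (-3 + z)/(-2 + z))
(2*(-8 + K(-1, 0)))*Q(q(-5)) = (2*(-8 + 6))*((7 - 4*(-4 + √(-5)/7))/(-2 + (-4 + √(-5)/7))) = (2*(-2))*((7 - 4*(-4 + (I*√5)/7))/(-2 + (-4 + (I*√5)/7))) = -4*(7 - 4*(-4 + I*√5/7))/(-2 + (-4 + I*√5/7)) = -4*(7 + (16 - 4*I*√5/7))/(-6 + I*√5/7) = -4*(23 - 4*I*√5/7)/(-6 + I*√5/7)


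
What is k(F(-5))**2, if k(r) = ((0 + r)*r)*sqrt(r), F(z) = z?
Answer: -3125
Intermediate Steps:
k(r) = r**(5/2) (k(r) = (r*r)*sqrt(r) = r**2*sqrt(r) = r**(5/2))
k(F(-5))**2 = ((-5)**(5/2))**2 = (25*I*sqrt(5))**2 = -3125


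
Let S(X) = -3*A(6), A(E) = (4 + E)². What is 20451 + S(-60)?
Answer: 20151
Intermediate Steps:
S(X) = -300 (S(X) = -3*(4 + 6)² = -3*10² = -3*100 = -300)
20451 + S(-60) = 20451 - 300 = 20151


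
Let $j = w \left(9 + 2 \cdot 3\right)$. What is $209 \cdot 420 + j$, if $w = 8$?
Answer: $87900$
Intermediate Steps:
$j = 120$ ($j = 8 \left(9 + 2 \cdot 3\right) = 8 \left(9 + 6\right) = 8 \cdot 15 = 120$)
$209 \cdot 420 + j = 209 \cdot 420 + 120 = 87780 + 120 = 87900$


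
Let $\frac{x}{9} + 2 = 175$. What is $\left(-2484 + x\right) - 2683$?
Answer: $-3610$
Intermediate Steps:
$x = 1557$ ($x = -18 + 9 \cdot 175 = -18 + 1575 = 1557$)
$\left(-2484 + x\right) - 2683 = \left(-2484 + 1557\right) - 2683 = -927 - 2683 = -3610$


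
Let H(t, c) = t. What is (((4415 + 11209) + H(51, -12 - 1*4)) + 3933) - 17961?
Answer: 1647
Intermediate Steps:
(((4415 + 11209) + H(51, -12 - 1*4)) + 3933) - 17961 = (((4415 + 11209) + 51) + 3933) - 17961 = ((15624 + 51) + 3933) - 17961 = (15675 + 3933) - 17961 = 19608 - 17961 = 1647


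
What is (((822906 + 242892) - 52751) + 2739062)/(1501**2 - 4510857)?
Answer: -3752109/2257856 ≈ -1.6618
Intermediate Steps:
(((822906 + 242892) - 52751) + 2739062)/(1501**2 - 4510857) = ((1065798 - 52751) + 2739062)/(2253001 - 4510857) = (1013047 + 2739062)/(-2257856) = 3752109*(-1/2257856) = -3752109/2257856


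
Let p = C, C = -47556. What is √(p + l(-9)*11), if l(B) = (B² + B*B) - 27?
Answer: 3*I*√5119 ≈ 214.64*I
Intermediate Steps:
l(B) = -27 + 2*B² (l(B) = (B² + B²) - 27 = 2*B² - 27 = -27 + 2*B²)
p = -47556
√(p + l(-9)*11) = √(-47556 + (-27 + 2*(-9)²)*11) = √(-47556 + (-27 + 2*81)*11) = √(-47556 + (-27 + 162)*11) = √(-47556 + 135*11) = √(-47556 + 1485) = √(-46071) = 3*I*√5119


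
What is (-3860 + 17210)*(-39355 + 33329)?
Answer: -80447100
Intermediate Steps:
(-3860 + 17210)*(-39355 + 33329) = 13350*(-6026) = -80447100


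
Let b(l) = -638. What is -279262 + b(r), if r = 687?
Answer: -279900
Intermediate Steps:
-279262 + b(r) = -279262 - 638 = -279900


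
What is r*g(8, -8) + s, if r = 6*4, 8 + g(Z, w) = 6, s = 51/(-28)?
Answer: -1395/28 ≈ -49.821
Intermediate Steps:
s = -51/28 (s = 51*(-1/28) = -51/28 ≈ -1.8214)
g(Z, w) = -2 (g(Z, w) = -8 + 6 = -2)
r = 24
r*g(8, -8) + s = 24*(-2) - 51/28 = -48 - 51/28 = -1395/28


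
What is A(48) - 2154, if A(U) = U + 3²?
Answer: -2097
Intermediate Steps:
A(U) = 9 + U (A(U) = U + 9 = 9 + U)
A(48) - 2154 = (9 + 48) - 2154 = 57 - 2154 = -2097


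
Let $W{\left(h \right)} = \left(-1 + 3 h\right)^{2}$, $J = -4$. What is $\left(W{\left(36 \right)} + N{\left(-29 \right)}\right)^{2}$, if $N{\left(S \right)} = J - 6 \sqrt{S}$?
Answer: $130986981 - 137340 i \sqrt{29} \approx 1.3099 \cdot 10^{8} - 7.396 \cdot 10^{5} i$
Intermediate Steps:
$N{\left(S \right)} = -4 - 6 \sqrt{S}$
$\left(W{\left(36 \right)} + N{\left(-29 \right)}\right)^{2} = \left(\left(-1 + 3 \cdot 36\right)^{2} - \left(4 + 6 \sqrt{-29}\right)\right)^{2} = \left(\left(-1 + 108\right)^{2} - \left(4 + 6 i \sqrt{29}\right)\right)^{2} = \left(107^{2} - \left(4 + 6 i \sqrt{29}\right)\right)^{2} = \left(11449 - \left(4 + 6 i \sqrt{29}\right)\right)^{2} = \left(11445 - 6 i \sqrt{29}\right)^{2}$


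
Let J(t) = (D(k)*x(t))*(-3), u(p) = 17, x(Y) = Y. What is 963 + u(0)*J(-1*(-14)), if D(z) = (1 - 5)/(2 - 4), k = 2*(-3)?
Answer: -465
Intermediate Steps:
k = -6
D(z) = 2 (D(z) = -4/(-2) = -4*(-½) = 2)
J(t) = -6*t (J(t) = (2*t)*(-3) = -6*t)
963 + u(0)*J(-1*(-14)) = 963 + 17*(-(-6)*(-14)) = 963 + 17*(-6*14) = 963 + 17*(-84) = 963 - 1428 = -465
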